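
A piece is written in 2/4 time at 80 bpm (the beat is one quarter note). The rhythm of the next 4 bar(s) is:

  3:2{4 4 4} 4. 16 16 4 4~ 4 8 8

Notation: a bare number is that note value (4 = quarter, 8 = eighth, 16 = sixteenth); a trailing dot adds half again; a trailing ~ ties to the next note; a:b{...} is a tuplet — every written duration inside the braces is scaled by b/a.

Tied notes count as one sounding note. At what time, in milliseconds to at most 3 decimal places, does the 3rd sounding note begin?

note 3 onset = 4/3b = 1000.0ms

1. 0.0ms @ 0 + 500.0ms (2/3)
2. 500.0ms @ 2/3 + 500.0ms (2/3)
3. 1000.0ms @ 4/3 + 500.0ms (2/3)
4. 1500.0ms @ 2 + 1125.0ms (3/2)
5. 2625.0ms @ 7/2 + 187.5ms (1/4)
6. 2812.5ms @ 15/4 + 187.5ms (1/4)
7. 3000.0ms @ 4 + 750.0ms (1)
8. 3750.0ms @ 5 + 1500.0ms (2)
9. 5250.0ms @ 7 + 375.0ms (1/2)
10. 5625.0ms @ 15/2 + 375.0ms (1/2)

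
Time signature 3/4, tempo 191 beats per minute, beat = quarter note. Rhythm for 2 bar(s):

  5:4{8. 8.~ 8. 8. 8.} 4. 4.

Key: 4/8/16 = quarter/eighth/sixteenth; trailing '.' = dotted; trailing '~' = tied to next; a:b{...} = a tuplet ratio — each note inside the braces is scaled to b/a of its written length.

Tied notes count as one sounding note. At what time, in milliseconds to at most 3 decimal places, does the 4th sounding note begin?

note 4 onset = 12/5b = 753.927ms

1. 0.0ms @ 0 + 188.482ms (3/5)
2. 188.482ms @ 3/5 + 376.963ms (6/5)
3. 565.445ms @ 9/5 + 188.482ms (3/5)
4. 753.927ms @ 12/5 + 188.482ms (3/5)
5. 942.408ms @ 3 + 471.204ms (3/2)
6. 1413.613ms @ 9/2 + 471.204ms (3/2)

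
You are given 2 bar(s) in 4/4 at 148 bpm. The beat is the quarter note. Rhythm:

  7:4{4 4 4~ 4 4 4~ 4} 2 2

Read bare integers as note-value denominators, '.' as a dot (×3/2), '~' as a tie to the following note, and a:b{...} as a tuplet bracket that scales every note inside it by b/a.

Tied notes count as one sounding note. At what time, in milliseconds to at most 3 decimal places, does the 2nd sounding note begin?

1. 0.0ms @ 0 + 231.66ms (4/7)
2. 231.66ms @ 4/7 + 231.66ms (4/7)
3. 463.32ms @ 8/7 + 463.32ms (8/7)
4. 926.641ms @ 16/7 + 231.66ms (4/7)
5. 1158.301ms @ 20/7 + 463.32ms (8/7)
6. 1621.622ms @ 4 + 810.811ms (2)
7. 2432.432ms @ 6 + 810.811ms (2)

note 2 onset = 4/7b = 231.66ms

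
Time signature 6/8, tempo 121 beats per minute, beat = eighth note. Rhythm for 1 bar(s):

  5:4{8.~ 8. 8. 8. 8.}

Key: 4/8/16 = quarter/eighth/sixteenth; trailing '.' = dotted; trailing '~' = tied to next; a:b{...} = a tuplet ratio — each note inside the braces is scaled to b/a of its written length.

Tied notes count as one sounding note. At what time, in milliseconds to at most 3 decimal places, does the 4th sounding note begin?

1. 0.0ms @ 0 + 1190.083ms (12/5)
2. 1190.083ms @ 12/5 + 595.041ms (6/5)
3. 1785.124ms @ 18/5 + 595.041ms (6/5)
4. 2380.165ms @ 24/5 + 595.041ms (6/5)

note 4 onset = 24/5b = 2380.165ms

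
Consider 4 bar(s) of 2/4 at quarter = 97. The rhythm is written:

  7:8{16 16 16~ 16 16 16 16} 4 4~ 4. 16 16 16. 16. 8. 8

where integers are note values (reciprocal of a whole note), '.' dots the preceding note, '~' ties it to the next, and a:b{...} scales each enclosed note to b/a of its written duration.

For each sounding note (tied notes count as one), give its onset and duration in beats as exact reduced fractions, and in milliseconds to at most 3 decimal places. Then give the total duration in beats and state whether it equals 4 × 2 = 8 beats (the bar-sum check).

1) 0.0ms=0b +176.73ms=2/7b
2) 176.73ms=2/7b +176.73ms=2/7b
3) 353.461ms=4/7b +353.461ms=4/7b
4) 706.922ms=8/7b +176.73ms=2/7b
5) 883.652ms=10/7b +176.73ms=2/7b
6) 1060.383ms=12/7b +176.73ms=2/7b
7) 1237.113ms=2b +618.557ms=1b
8) 1855.67ms=3b +1546.392ms=5/2b
9) 3402.062ms=11/2b +154.639ms=1/4b
10) 3556.701ms=23/4b +154.639ms=1/4b
11) 3711.34ms=6b +231.959ms=3/8b
12) 3943.299ms=51/8b +231.959ms=3/8b
13) 4175.258ms=27/4b +463.918ms=3/4b
14) 4639.175ms=15/2b +309.278ms=1/2b
Σ=8b of 8 (97bpm 2/4) — PASS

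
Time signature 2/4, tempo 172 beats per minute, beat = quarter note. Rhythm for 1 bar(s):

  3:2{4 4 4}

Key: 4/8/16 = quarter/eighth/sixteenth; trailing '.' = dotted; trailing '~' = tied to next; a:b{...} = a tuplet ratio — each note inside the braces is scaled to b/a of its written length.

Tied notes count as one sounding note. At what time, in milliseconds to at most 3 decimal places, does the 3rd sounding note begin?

note 3 onset = 4/3b = 465.116ms

1. 0.0ms @ 0 + 232.558ms (2/3)
2. 232.558ms @ 2/3 + 232.558ms (2/3)
3. 465.116ms @ 4/3 + 232.558ms (2/3)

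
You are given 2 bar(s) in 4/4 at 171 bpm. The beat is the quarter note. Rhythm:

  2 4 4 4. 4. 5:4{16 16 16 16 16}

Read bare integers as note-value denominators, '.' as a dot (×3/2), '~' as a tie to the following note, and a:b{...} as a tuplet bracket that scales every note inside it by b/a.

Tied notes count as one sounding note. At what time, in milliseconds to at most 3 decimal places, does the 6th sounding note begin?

1. 0.0ms @ 0 + 701.754ms (2)
2. 701.754ms @ 2 + 350.877ms (1)
3. 1052.632ms @ 3 + 350.877ms (1)
4. 1403.509ms @ 4 + 526.316ms (3/2)
5. 1929.825ms @ 11/2 + 526.316ms (3/2)
6. 2456.14ms @ 7 + 70.175ms (1/5)
7. 2526.316ms @ 36/5 + 70.175ms (1/5)
8. 2596.491ms @ 37/5 + 70.175ms (1/5)
9. 2666.667ms @ 38/5 + 70.175ms (1/5)
10. 2736.842ms @ 39/5 + 70.175ms (1/5)

note 6 onset = 7b = 2456.14ms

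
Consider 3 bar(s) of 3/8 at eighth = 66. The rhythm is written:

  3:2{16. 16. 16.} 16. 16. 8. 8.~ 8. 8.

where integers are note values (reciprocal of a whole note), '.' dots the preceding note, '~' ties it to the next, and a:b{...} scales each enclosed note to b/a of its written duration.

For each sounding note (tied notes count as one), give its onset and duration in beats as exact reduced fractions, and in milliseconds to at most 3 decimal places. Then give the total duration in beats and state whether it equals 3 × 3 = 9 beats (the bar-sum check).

1) 0.0ms=0b +454.545ms=1/2b
2) 454.545ms=1/2b +454.545ms=1/2b
3) 909.091ms=1b +454.545ms=1/2b
4) 1363.636ms=3/2b +681.818ms=3/4b
5) 2045.455ms=9/4b +681.818ms=3/4b
6) 2727.273ms=3b +1363.636ms=3/2b
7) 4090.909ms=9/2b +2727.273ms=3b
8) 6818.182ms=15/2b +1363.636ms=3/2b
Σ=9b of 9 (66bpm 3/8) — PASS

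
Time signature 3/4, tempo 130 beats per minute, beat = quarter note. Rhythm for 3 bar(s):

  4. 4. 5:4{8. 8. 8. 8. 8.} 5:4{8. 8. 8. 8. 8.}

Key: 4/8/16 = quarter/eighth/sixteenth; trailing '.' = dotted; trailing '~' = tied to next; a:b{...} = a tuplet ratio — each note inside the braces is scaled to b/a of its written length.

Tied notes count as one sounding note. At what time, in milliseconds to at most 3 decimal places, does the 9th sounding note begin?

note 9 onset = 33/5b = 3046.154ms

1. 0.0ms @ 0 + 692.308ms (3/2)
2. 692.308ms @ 3/2 + 692.308ms (3/2)
3. 1384.615ms @ 3 + 276.923ms (3/5)
4. 1661.538ms @ 18/5 + 276.923ms (3/5)
5. 1938.462ms @ 21/5 + 276.923ms (3/5)
6. 2215.385ms @ 24/5 + 276.923ms (3/5)
7. 2492.308ms @ 27/5 + 276.923ms (3/5)
8. 2769.231ms @ 6 + 276.923ms (3/5)
9. 3046.154ms @ 33/5 + 276.923ms (3/5)
10. 3323.077ms @ 36/5 + 276.923ms (3/5)
11. 3600.0ms @ 39/5 + 276.923ms (3/5)
12. 3876.923ms @ 42/5 + 276.923ms (3/5)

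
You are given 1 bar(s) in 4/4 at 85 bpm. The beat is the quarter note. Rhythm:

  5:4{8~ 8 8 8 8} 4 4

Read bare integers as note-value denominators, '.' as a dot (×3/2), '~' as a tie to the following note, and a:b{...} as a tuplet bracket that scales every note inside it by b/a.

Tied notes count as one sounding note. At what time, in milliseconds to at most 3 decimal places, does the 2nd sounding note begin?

note 2 onset = 4/5b = 564.706ms

1. 0.0ms @ 0 + 564.706ms (4/5)
2. 564.706ms @ 4/5 + 282.353ms (2/5)
3. 847.059ms @ 6/5 + 282.353ms (2/5)
4. 1129.412ms @ 8/5 + 282.353ms (2/5)
5. 1411.765ms @ 2 + 705.882ms (1)
6. 2117.647ms @ 3 + 705.882ms (1)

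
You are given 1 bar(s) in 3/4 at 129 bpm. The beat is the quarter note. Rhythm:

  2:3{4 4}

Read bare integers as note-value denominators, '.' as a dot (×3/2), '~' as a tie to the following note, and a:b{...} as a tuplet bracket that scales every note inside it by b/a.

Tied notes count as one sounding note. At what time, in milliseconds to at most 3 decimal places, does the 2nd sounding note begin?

1. 0.0ms @ 0 + 697.674ms (3/2)
2. 697.674ms @ 3/2 + 697.674ms (3/2)

note 2 onset = 3/2b = 697.674ms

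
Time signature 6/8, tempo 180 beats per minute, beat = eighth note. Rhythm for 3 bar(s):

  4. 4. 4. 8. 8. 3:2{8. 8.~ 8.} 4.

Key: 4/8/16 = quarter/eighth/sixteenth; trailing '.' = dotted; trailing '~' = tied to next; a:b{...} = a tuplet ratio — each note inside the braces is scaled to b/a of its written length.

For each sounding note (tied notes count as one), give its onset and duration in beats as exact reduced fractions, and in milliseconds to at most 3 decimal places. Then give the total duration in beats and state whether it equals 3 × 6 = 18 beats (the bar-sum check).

1) 0.0ms=0b +1000.0ms=3b
2) 1000.0ms=3b +1000.0ms=3b
3) 2000.0ms=6b +1000.0ms=3b
4) 3000.0ms=9b +500.0ms=3/2b
5) 3500.0ms=21/2b +500.0ms=3/2b
6) 4000.0ms=12b +333.333ms=1b
7) 4333.333ms=13b +666.667ms=2b
8) 5000.0ms=15b +1000.0ms=3b
Σ=18b of 18 (180bpm 6/8) — PASS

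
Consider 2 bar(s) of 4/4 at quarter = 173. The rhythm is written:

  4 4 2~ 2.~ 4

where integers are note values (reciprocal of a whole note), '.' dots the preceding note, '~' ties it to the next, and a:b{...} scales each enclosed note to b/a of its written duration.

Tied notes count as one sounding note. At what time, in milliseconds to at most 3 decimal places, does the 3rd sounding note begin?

note 3 onset = 2b = 693.642ms

1. 0.0ms @ 0 + 346.821ms (1)
2. 346.821ms @ 1 + 346.821ms (1)
3. 693.642ms @ 2 + 2080.925ms (6)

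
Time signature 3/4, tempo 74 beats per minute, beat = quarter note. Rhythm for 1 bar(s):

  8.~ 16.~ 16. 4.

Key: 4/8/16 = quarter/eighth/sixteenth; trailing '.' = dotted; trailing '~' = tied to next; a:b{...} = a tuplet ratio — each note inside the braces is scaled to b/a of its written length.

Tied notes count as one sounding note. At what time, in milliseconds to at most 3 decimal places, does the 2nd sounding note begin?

note 2 onset = 3/2b = 1216.216ms

1. 0.0ms @ 0 + 1216.216ms (3/2)
2. 1216.216ms @ 3/2 + 1216.216ms (3/2)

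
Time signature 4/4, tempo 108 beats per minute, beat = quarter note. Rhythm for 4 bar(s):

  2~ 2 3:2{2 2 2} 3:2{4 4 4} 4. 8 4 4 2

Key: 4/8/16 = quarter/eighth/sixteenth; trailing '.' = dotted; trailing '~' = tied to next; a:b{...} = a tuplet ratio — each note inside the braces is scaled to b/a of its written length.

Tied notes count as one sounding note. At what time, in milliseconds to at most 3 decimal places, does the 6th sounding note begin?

1. 0.0ms @ 0 + 2222.222ms (4)
2. 2222.222ms @ 4 + 740.741ms (4/3)
3. 2962.963ms @ 16/3 + 740.741ms (4/3)
4. 3703.704ms @ 20/3 + 740.741ms (4/3)
5. 4444.444ms @ 8 + 370.37ms (2/3)
6. 4814.815ms @ 26/3 + 370.37ms (2/3)
7. 5185.185ms @ 28/3 + 370.37ms (2/3)
8. 5555.556ms @ 10 + 833.333ms (3/2)
9. 6388.889ms @ 23/2 + 277.778ms (1/2)
10. 6666.667ms @ 12 + 555.556ms (1)
11. 7222.222ms @ 13 + 555.556ms (1)
12. 7777.778ms @ 14 + 1111.111ms (2)

note 6 onset = 26/3b = 4814.815ms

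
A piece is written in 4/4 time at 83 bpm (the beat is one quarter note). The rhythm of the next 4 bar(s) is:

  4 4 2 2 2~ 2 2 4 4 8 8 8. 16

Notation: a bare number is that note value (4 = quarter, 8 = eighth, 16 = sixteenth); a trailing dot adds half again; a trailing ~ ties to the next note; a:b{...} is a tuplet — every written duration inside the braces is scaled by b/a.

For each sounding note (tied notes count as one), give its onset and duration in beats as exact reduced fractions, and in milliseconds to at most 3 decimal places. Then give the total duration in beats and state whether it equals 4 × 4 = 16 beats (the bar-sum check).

1) 0.0ms=0b +722.892ms=1b
2) 722.892ms=1b +722.892ms=1b
3) 1445.783ms=2b +1445.783ms=2b
4) 2891.566ms=4b +1445.783ms=2b
5) 4337.349ms=6b +2891.566ms=4b
6) 7228.916ms=10b +1445.783ms=2b
7) 8674.699ms=12b +722.892ms=1b
8) 9397.59ms=13b +722.892ms=1b
9) 10120.482ms=14b +361.446ms=1/2b
10) 10481.928ms=29/2b +361.446ms=1/2b
11) 10843.373ms=15b +542.169ms=3/4b
12) 11385.542ms=63/4b +180.723ms=1/4b
Σ=16b of 16 (83bpm 4/4) — PASS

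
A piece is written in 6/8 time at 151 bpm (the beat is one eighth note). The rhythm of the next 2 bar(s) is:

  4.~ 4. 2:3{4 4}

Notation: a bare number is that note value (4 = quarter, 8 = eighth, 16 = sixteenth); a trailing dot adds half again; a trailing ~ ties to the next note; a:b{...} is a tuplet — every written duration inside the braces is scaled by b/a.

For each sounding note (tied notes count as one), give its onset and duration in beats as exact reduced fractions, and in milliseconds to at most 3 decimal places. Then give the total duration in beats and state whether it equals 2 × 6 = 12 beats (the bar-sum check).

1) 0.0ms=0b +2384.106ms=6b
2) 2384.106ms=6b +1192.053ms=3b
3) 3576.159ms=9b +1192.053ms=3b
Σ=12b of 12 (151bpm 6/8) — PASS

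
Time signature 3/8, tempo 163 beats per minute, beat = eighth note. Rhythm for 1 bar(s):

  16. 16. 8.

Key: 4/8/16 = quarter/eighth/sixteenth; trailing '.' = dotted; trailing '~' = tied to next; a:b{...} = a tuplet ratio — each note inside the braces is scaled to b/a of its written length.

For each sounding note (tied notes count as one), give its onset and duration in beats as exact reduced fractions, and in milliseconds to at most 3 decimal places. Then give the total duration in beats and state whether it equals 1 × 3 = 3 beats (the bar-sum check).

1) 0.0ms=0b +276.074ms=3/4b
2) 276.074ms=3/4b +276.074ms=3/4b
3) 552.147ms=3/2b +552.147ms=3/2b
Σ=3b of 3 (163bpm 3/8) — PASS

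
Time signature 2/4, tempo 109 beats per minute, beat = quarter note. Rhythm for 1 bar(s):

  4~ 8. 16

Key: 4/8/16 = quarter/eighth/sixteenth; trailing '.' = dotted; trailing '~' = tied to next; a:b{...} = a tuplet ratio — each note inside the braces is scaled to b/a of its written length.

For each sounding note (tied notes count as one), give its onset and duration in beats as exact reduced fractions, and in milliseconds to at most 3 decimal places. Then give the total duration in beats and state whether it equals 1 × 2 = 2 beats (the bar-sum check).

1) 0.0ms=0b +963.303ms=7/4b
2) 963.303ms=7/4b +137.615ms=1/4b
Σ=2b of 2 (109bpm 2/4) — PASS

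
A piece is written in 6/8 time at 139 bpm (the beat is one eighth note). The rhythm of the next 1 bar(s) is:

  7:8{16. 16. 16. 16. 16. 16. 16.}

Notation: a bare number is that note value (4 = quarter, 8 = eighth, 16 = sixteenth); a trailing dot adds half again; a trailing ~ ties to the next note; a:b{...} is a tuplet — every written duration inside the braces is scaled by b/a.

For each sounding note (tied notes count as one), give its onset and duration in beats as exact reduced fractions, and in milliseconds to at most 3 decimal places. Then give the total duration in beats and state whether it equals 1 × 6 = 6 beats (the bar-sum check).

1) 0.0ms=0b +369.99ms=6/7b
2) 369.99ms=6/7b +369.99ms=6/7b
3) 739.979ms=12/7b +369.99ms=6/7b
4) 1109.969ms=18/7b +369.99ms=6/7b
5) 1479.959ms=24/7b +369.99ms=6/7b
6) 1849.949ms=30/7b +369.99ms=6/7b
7) 2219.938ms=36/7b +369.99ms=6/7b
Σ=6b of 6 (139bpm 6/8) — PASS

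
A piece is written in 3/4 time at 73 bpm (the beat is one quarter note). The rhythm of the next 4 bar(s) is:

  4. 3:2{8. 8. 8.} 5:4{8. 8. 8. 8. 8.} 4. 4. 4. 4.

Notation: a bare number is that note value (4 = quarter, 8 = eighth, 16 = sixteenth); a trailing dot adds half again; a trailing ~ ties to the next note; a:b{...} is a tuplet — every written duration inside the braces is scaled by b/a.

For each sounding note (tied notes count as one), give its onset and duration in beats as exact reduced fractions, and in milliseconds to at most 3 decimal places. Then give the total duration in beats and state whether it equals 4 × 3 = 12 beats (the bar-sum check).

1) 0.0ms=0b +1232.877ms=3/2b
2) 1232.877ms=3/2b +410.959ms=1/2b
3) 1643.836ms=2b +410.959ms=1/2b
4) 2054.795ms=5/2b +410.959ms=1/2b
5) 2465.753ms=3b +493.151ms=3/5b
6) 2958.904ms=18/5b +493.151ms=3/5b
7) 3452.055ms=21/5b +493.151ms=3/5b
8) 3945.205ms=24/5b +493.151ms=3/5b
9) 4438.356ms=27/5b +493.151ms=3/5b
10) 4931.507ms=6b +1232.877ms=3/2b
11) 6164.384ms=15/2b +1232.877ms=3/2b
12) 7397.26ms=9b +1232.877ms=3/2b
13) 8630.137ms=21/2b +1232.877ms=3/2b
Σ=12b of 12 (73bpm 3/4) — PASS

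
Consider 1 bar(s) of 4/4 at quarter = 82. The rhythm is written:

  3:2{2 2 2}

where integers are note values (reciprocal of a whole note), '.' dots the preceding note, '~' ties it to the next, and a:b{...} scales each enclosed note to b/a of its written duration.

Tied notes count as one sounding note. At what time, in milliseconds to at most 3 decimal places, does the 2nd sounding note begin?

note 2 onset = 4/3b = 975.61ms

1. 0.0ms @ 0 + 975.61ms (4/3)
2. 975.61ms @ 4/3 + 975.61ms (4/3)
3. 1951.22ms @ 8/3 + 975.61ms (4/3)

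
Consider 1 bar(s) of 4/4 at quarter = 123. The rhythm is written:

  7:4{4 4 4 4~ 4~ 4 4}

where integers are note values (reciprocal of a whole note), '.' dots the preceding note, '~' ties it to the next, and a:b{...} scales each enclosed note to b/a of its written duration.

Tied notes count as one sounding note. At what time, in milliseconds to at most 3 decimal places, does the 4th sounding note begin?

note 4 onset = 12/7b = 836.237ms

1. 0.0ms @ 0 + 278.746ms (4/7)
2. 278.746ms @ 4/7 + 278.746ms (4/7)
3. 557.491ms @ 8/7 + 278.746ms (4/7)
4. 836.237ms @ 12/7 + 836.237ms (12/7)
5. 1672.474ms @ 24/7 + 278.746ms (4/7)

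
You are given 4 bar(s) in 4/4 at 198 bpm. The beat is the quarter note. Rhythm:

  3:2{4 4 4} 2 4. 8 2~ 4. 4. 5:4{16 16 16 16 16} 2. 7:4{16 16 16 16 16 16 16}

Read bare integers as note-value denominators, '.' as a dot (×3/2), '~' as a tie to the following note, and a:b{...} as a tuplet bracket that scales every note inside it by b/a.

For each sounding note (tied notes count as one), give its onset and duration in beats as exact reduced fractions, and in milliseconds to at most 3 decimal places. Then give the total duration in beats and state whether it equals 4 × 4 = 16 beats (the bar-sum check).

1) 0.0ms=0b +202.02ms=2/3b
2) 202.02ms=2/3b +202.02ms=2/3b
3) 404.04ms=4/3b +202.02ms=2/3b
4) 606.061ms=2b +606.061ms=2b
5) 1212.121ms=4b +454.545ms=3/2b
6) 1666.667ms=11/2b +151.515ms=1/2b
7) 1818.182ms=6b +1060.606ms=7/2b
8) 2878.788ms=19/2b +454.545ms=3/2b
9) 3333.333ms=11b +60.606ms=1/5b
10) 3393.939ms=56/5b +60.606ms=1/5b
11) 3454.545ms=57/5b +60.606ms=1/5b
12) 3515.152ms=58/5b +60.606ms=1/5b
13) 3575.758ms=59/5b +60.606ms=1/5b
14) 3636.364ms=12b +909.091ms=3b
15) 4545.455ms=15b +43.29ms=1/7b
16) 4588.745ms=106/7b +43.29ms=1/7b
17) 4632.035ms=107/7b +43.29ms=1/7b
18) 4675.325ms=108/7b +43.29ms=1/7b
19) 4718.615ms=109/7b +43.29ms=1/7b
20) 4761.905ms=110/7b +43.29ms=1/7b
21) 4805.195ms=111/7b +43.29ms=1/7b
Σ=16b of 16 (198bpm 4/4) — PASS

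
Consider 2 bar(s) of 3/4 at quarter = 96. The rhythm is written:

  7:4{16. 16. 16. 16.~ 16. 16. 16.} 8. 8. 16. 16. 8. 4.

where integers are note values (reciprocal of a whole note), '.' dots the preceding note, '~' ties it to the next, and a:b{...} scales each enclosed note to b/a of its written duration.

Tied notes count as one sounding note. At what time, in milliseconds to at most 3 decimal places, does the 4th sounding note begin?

1. 0.0ms @ 0 + 133.929ms (3/14)
2. 133.929ms @ 3/14 + 133.929ms (3/14)
3. 267.857ms @ 3/7 + 133.929ms (3/14)
4. 401.786ms @ 9/14 + 267.857ms (3/7)
5. 669.643ms @ 15/14 + 133.929ms (3/14)
6. 803.571ms @ 9/7 + 133.929ms (3/14)
7. 937.5ms @ 3/2 + 468.75ms (3/4)
8. 1406.25ms @ 9/4 + 468.75ms (3/4)
9. 1875.0ms @ 3 + 234.375ms (3/8)
10. 2109.375ms @ 27/8 + 234.375ms (3/8)
11. 2343.75ms @ 15/4 + 468.75ms (3/4)
12. 2812.5ms @ 9/2 + 937.5ms (3/2)

note 4 onset = 9/14b = 401.786ms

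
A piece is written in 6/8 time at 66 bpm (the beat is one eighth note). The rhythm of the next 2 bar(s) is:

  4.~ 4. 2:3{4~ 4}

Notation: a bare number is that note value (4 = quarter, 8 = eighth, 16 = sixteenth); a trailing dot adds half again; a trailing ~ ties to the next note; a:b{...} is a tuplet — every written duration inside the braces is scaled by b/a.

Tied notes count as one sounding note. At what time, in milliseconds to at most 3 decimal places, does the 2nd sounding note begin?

1. 0.0ms @ 0 + 5454.545ms (6)
2. 5454.545ms @ 6 + 5454.545ms (6)

note 2 onset = 6b = 5454.545ms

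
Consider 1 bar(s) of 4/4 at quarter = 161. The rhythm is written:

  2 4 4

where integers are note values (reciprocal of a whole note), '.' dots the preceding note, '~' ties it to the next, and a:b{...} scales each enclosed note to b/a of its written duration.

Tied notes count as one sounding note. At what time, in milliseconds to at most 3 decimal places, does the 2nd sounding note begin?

note 2 onset = 2b = 745.342ms

1. 0.0ms @ 0 + 745.342ms (2)
2. 745.342ms @ 2 + 372.671ms (1)
3. 1118.012ms @ 3 + 372.671ms (1)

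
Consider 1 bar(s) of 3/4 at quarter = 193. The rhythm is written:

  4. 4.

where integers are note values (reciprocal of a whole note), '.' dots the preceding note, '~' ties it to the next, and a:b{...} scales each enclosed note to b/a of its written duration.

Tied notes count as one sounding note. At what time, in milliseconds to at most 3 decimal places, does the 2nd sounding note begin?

note 2 onset = 3/2b = 466.321ms

1. 0.0ms @ 0 + 466.321ms (3/2)
2. 466.321ms @ 3/2 + 466.321ms (3/2)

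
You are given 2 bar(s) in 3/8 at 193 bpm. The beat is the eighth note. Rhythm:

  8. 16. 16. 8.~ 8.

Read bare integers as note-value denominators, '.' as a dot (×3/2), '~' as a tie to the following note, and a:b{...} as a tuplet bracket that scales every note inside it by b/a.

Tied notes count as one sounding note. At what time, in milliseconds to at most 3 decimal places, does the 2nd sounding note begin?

1. 0.0ms @ 0 + 466.321ms (3/2)
2. 466.321ms @ 3/2 + 233.161ms (3/4)
3. 699.482ms @ 9/4 + 233.161ms (3/4)
4. 932.642ms @ 3 + 932.642ms (3)

note 2 onset = 3/2b = 466.321ms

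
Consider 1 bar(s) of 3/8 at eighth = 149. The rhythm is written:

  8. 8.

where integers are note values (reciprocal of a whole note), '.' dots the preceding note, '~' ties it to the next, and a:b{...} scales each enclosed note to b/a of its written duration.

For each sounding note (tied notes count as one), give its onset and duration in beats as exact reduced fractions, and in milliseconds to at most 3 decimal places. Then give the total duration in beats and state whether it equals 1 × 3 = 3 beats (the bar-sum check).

1) 0.0ms=0b +604.027ms=3/2b
2) 604.027ms=3/2b +604.027ms=3/2b
Σ=3b of 3 (149bpm 3/8) — PASS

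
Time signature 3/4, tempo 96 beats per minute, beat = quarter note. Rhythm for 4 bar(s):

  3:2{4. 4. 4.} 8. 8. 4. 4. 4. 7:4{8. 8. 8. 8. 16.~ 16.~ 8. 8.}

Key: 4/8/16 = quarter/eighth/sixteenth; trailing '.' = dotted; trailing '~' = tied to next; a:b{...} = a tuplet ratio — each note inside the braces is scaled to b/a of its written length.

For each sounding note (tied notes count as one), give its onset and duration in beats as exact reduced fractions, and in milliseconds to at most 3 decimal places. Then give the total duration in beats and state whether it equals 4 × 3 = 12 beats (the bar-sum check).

1) 0.0ms=0b +625.0ms=1b
2) 625.0ms=1b +625.0ms=1b
3) 1250.0ms=2b +625.0ms=1b
4) 1875.0ms=3b +468.75ms=3/4b
5) 2343.75ms=15/4b +468.75ms=3/4b
6) 2812.5ms=9/2b +937.5ms=3/2b
7) 3750.0ms=6b +937.5ms=3/2b
8) 4687.5ms=15/2b +937.5ms=3/2b
9) 5625.0ms=9b +267.857ms=3/7b
10) 5892.857ms=66/7b +267.857ms=3/7b
11) 6160.714ms=69/7b +267.857ms=3/7b
12) 6428.571ms=72/7b +267.857ms=3/7b
13) 6696.429ms=75/7b +535.714ms=6/7b
14) 7232.143ms=81/7b +267.857ms=3/7b
Σ=12b of 12 (96bpm 3/4) — PASS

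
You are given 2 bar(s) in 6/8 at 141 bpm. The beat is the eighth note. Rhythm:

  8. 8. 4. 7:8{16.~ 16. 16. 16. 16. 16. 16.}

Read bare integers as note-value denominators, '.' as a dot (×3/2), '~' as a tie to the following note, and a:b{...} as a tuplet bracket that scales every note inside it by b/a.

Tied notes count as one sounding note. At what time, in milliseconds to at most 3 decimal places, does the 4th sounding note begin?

1. 0.0ms @ 0 + 638.298ms (3/2)
2. 638.298ms @ 3/2 + 638.298ms (3/2)
3. 1276.596ms @ 3 + 1276.596ms (3)
4. 2553.191ms @ 6 + 729.483ms (12/7)
5. 3282.675ms @ 54/7 + 364.742ms (6/7)
6. 3647.416ms @ 60/7 + 364.742ms (6/7)
7. 4012.158ms @ 66/7 + 364.742ms (6/7)
8. 4376.9ms @ 72/7 + 364.742ms (6/7)
9. 4741.641ms @ 78/7 + 364.742ms (6/7)

note 4 onset = 6b = 2553.191ms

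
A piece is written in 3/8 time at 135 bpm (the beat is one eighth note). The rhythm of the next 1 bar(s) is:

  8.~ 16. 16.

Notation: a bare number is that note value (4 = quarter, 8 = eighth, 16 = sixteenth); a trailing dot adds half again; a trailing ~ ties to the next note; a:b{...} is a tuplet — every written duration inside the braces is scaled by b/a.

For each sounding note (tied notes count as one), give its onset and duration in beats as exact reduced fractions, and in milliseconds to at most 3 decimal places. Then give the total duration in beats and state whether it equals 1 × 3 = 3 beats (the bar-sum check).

1) 0.0ms=0b +1000.0ms=9/4b
2) 1000.0ms=9/4b +333.333ms=3/4b
Σ=3b of 3 (135bpm 3/8) — PASS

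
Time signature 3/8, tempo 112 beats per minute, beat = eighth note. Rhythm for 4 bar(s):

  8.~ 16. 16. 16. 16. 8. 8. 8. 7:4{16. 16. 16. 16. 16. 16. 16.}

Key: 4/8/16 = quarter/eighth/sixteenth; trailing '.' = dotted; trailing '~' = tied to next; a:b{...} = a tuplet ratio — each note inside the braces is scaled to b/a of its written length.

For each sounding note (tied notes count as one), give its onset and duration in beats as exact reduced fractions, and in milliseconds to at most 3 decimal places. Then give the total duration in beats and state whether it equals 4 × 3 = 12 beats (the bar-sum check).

1) 0.0ms=0b +1205.357ms=9/4b
2) 1205.357ms=9/4b +401.786ms=3/4b
3) 1607.143ms=3b +401.786ms=3/4b
4) 2008.929ms=15/4b +401.786ms=3/4b
5) 2410.714ms=9/2b +803.571ms=3/2b
6) 3214.286ms=6b +803.571ms=3/2b
7) 4017.857ms=15/2b +803.571ms=3/2b
8) 4821.429ms=9b +229.592ms=3/7b
9) 5051.02ms=66/7b +229.592ms=3/7b
10) 5280.612ms=69/7b +229.592ms=3/7b
11) 5510.204ms=72/7b +229.592ms=3/7b
12) 5739.796ms=75/7b +229.592ms=3/7b
13) 5969.388ms=78/7b +229.592ms=3/7b
14) 6198.98ms=81/7b +229.592ms=3/7b
Σ=12b of 12 (112bpm 3/8) — PASS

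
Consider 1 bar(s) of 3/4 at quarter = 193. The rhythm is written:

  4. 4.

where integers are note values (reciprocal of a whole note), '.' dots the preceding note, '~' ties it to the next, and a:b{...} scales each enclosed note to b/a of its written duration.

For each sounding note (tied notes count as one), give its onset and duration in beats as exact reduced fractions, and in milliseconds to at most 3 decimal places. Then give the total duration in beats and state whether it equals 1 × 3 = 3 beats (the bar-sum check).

1) 0.0ms=0b +466.321ms=3/2b
2) 466.321ms=3/2b +466.321ms=3/2b
Σ=3b of 3 (193bpm 3/4) — PASS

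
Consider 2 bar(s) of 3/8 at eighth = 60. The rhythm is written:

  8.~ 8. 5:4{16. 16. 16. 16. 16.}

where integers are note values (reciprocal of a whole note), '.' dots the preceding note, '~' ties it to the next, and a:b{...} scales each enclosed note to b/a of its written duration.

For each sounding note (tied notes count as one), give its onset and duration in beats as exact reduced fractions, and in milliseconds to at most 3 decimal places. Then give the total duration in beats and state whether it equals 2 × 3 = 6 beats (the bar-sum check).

1) 0.0ms=0b +3000.0ms=3b
2) 3000.0ms=3b +600.0ms=3/5b
3) 3600.0ms=18/5b +600.0ms=3/5b
4) 4200.0ms=21/5b +600.0ms=3/5b
5) 4800.0ms=24/5b +600.0ms=3/5b
6) 5400.0ms=27/5b +600.0ms=3/5b
Σ=6b of 6 (60bpm 3/8) — PASS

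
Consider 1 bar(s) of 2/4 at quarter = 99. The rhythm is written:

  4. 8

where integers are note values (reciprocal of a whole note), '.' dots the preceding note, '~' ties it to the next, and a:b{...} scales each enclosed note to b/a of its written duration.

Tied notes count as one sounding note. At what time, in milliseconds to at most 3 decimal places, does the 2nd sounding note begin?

note 2 onset = 3/2b = 909.091ms

1. 0.0ms @ 0 + 909.091ms (3/2)
2. 909.091ms @ 3/2 + 303.03ms (1/2)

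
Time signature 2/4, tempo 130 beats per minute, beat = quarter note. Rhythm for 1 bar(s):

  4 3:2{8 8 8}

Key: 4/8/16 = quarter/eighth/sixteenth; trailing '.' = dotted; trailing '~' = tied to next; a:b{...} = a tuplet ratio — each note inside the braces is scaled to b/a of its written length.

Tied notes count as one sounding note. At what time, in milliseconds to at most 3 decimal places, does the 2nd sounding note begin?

note 2 onset = 1b = 461.538ms

1. 0.0ms @ 0 + 461.538ms (1)
2. 461.538ms @ 1 + 153.846ms (1/3)
3. 615.385ms @ 4/3 + 153.846ms (1/3)
4. 769.231ms @ 5/3 + 153.846ms (1/3)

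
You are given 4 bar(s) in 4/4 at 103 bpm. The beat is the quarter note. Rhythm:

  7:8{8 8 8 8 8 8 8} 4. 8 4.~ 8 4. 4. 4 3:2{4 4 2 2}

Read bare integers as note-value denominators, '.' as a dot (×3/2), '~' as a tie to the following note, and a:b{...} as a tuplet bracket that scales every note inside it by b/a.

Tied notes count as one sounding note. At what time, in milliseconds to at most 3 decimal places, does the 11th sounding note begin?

1. 0.0ms @ 0 + 332.871ms (4/7)
2. 332.871ms @ 4/7 + 332.871ms (4/7)
3. 665.742ms @ 8/7 + 332.871ms (4/7)
4. 998.613ms @ 12/7 + 332.871ms (4/7)
5. 1331.484ms @ 16/7 + 332.871ms (4/7)
6. 1664.355ms @ 20/7 + 332.871ms (4/7)
7. 1997.226ms @ 24/7 + 332.871ms (4/7)
8. 2330.097ms @ 4 + 873.786ms (3/2)
9. 3203.883ms @ 11/2 + 291.262ms (1/2)
10. 3495.146ms @ 6 + 1165.049ms (2)
11. 4660.194ms @ 8 + 873.786ms (3/2)
12. 5533.981ms @ 19/2 + 873.786ms (3/2)
13. 6407.767ms @ 11 + 582.524ms (1)
14. 6990.291ms @ 12 + 388.35ms (2/3)
15. 7378.641ms @ 38/3 + 388.35ms (2/3)
16. 7766.99ms @ 40/3 + 776.699ms (4/3)
17. 8543.689ms @ 44/3 + 776.699ms (4/3)

note 11 onset = 8b = 4660.194ms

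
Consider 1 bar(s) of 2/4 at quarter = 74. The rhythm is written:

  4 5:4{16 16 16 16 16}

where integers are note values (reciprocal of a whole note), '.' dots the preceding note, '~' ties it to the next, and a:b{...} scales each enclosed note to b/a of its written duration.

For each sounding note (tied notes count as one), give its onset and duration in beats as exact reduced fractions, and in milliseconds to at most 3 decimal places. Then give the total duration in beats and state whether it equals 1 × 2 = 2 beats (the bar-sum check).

1) 0.0ms=0b +810.811ms=1b
2) 810.811ms=1b +162.162ms=1/5b
3) 972.973ms=6/5b +162.162ms=1/5b
4) 1135.135ms=7/5b +162.162ms=1/5b
5) 1297.297ms=8/5b +162.162ms=1/5b
6) 1459.459ms=9/5b +162.162ms=1/5b
Σ=2b of 2 (74bpm 2/4) — PASS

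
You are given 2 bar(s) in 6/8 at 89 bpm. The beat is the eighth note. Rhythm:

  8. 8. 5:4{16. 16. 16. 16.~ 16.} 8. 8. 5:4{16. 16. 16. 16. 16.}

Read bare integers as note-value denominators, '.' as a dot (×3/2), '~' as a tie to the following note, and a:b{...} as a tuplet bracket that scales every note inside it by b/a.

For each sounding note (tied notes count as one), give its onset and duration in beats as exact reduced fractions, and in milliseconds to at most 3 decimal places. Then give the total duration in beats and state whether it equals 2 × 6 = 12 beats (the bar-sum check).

1) 0.0ms=0b +1011.236ms=3/2b
2) 1011.236ms=3/2b +1011.236ms=3/2b
3) 2022.472ms=3b +404.494ms=3/5b
4) 2426.966ms=18/5b +404.494ms=3/5b
5) 2831.461ms=21/5b +404.494ms=3/5b
6) 3235.955ms=24/5b +808.989ms=6/5b
7) 4044.944ms=6b +1011.236ms=3/2b
8) 5056.18ms=15/2b +1011.236ms=3/2b
9) 6067.416ms=9b +404.494ms=3/5b
10) 6471.91ms=48/5b +404.494ms=3/5b
11) 6876.404ms=51/5b +404.494ms=3/5b
12) 7280.899ms=54/5b +404.494ms=3/5b
13) 7685.393ms=57/5b +404.494ms=3/5b
Σ=12b of 12 (89bpm 6/8) — PASS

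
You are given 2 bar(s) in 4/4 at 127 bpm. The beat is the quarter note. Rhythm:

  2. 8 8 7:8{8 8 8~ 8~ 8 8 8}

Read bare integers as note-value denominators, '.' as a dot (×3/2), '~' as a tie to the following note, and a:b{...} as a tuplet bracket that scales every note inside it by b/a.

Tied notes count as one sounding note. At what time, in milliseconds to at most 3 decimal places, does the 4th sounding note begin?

note 4 onset = 4b = 1889.764ms

1. 0.0ms @ 0 + 1417.323ms (3)
2. 1417.323ms @ 3 + 236.22ms (1/2)
3. 1653.543ms @ 7/2 + 236.22ms (1/2)
4. 1889.764ms @ 4 + 269.966ms (4/7)
5. 2159.73ms @ 32/7 + 269.966ms (4/7)
6. 2429.696ms @ 36/7 + 809.899ms (12/7)
7. 3239.595ms @ 48/7 + 269.966ms (4/7)
8. 3509.561ms @ 52/7 + 269.966ms (4/7)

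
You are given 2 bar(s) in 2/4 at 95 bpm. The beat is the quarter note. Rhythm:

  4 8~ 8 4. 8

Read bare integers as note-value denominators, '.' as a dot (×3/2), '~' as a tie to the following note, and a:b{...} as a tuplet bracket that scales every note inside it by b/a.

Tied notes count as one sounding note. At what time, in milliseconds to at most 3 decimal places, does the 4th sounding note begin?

note 4 onset = 7/2b = 2210.526ms

1. 0.0ms @ 0 + 631.579ms (1)
2. 631.579ms @ 1 + 631.579ms (1)
3. 1263.158ms @ 2 + 947.368ms (3/2)
4. 2210.526ms @ 7/2 + 315.789ms (1/2)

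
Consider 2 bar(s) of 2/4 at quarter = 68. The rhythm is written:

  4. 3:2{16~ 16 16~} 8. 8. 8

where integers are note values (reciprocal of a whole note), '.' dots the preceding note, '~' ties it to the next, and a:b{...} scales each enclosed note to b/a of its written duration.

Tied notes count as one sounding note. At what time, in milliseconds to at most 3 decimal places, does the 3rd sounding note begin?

note 3 onset = 11/6b = 1617.647ms

1. 0.0ms @ 0 + 1323.529ms (3/2)
2. 1323.529ms @ 3/2 + 294.118ms (1/3)
3. 1617.647ms @ 11/6 + 808.824ms (11/12)
4. 2426.471ms @ 11/4 + 661.765ms (3/4)
5. 3088.235ms @ 7/2 + 441.176ms (1/2)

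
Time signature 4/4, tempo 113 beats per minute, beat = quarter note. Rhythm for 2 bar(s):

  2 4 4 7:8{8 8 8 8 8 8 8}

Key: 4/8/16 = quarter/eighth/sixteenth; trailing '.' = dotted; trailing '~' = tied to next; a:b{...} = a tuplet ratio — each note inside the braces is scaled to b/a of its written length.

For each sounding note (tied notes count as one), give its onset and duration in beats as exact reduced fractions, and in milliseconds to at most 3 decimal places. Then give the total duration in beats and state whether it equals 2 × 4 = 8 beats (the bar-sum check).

1) 0.0ms=0b +1061.947ms=2b
2) 1061.947ms=2b +530.973ms=1b
3) 1592.92ms=3b +530.973ms=1b
4) 2123.894ms=4b +303.413ms=4/7b
5) 2427.307ms=32/7b +303.413ms=4/7b
6) 2730.721ms=36/7b +303.413ms=4/7b
7) 3034.134ms=40/7b +303.413ms=4/7b
8) 3337.547ms=44/7b +303.413ms=4/7b
9) 3640.961ms=48/7b +303.413ms=4/7b
10) 3944.374ms=52/7b +303.413ms=4/7b
Σ=8b of 8 (113bpm 4/4) — PASS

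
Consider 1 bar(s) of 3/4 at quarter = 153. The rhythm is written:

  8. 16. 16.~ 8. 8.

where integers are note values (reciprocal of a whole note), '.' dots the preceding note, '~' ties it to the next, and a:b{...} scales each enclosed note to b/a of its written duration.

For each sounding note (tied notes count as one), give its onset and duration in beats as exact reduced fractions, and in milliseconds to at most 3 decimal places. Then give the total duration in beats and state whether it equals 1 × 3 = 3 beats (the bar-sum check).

1) 0.0ms=0b +294.118ms=3/4b
2) 294.118ms=3/4b +147.059ms=3/8b
3) 441.176ms=9/8b +441.176ms=9/8b
4) 882.353ms=9/4b +294.118ms=3/4b
Σ=3b of 3 (153bpm 3/4) — PASS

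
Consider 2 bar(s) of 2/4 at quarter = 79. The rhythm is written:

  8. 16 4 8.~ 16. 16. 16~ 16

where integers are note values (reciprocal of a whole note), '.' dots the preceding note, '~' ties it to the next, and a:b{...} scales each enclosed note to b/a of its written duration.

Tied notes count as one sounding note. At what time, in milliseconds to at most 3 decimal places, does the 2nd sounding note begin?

note 2 onset = 3/4b = 569.62ms

1. 0.0ms @ 0 + 569.62ms (3/4)
2. 569.62ms @ 3/4 + 189.873ms (1/4)
3. 759.494ms @ 1 + 759.494ms (1)
4. 1518.987ms @ 2 + 854.43ms (9/8)
5. 2373.418ms @ 25/8 + 284.81ms (3/8)
6. 2658.228ms @ 7/2 + 379.747ms (1/2)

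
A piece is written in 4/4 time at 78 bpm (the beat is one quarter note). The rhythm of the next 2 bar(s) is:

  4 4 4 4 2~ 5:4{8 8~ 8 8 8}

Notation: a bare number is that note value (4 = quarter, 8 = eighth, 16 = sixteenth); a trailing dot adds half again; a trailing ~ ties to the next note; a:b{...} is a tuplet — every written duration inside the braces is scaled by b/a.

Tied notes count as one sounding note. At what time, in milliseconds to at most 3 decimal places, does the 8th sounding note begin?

1. 0.0ms @ 0 + 769.231ms (1)
2. 769.231ms @ 1 + 769.231ms (1)
3. 1538.462ms @ 2 + 769.231ms (1)
4. 2307.692ms @ 3 + 769.231ms (1)
5. 3076.923ms @ 4 + 1846.154ms (12/5)
6. 4923.077ms @ 32/5 + 615.385ms (4/5)
7. 5538.462ms @ 36/5 + 307.692ms (2/5)
8. 5846.154ms @ 38/5 + 307.692ms (2/5)

note 8 onset = 38/5b = 5846.154ms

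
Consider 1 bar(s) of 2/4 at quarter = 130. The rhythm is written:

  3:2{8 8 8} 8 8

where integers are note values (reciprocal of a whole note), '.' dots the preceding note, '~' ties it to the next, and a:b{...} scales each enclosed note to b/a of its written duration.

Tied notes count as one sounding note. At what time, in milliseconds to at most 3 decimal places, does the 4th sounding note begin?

1. 0.0ms @ 0 + 153.846ms (1/3)
2. 153.846ms @ 1/3 + 153.846ms (1/3)
3. 307.692ms @ 2/3 + 153.846ms (1/3)
4. 461.538ms @ 1 + 230.769ms (1/2)
5. 692.308ms @ 3/2 + 230.769ms (1/2)

note 4 onset = 1b = 461.538ms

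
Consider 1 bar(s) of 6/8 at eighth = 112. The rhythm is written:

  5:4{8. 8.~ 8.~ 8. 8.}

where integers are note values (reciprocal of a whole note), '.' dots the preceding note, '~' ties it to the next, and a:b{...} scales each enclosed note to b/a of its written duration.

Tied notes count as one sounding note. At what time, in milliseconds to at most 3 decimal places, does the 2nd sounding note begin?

note 2 onset = 6/5b = 642.857ms

1. 0.0ms @ 0 + 642.857ms (6/5)
2. 642.857ms @ 6/5 + 1928.571ms (18/5)
3. 2571.429ms @ 24/5 + 642.857ms (6/5)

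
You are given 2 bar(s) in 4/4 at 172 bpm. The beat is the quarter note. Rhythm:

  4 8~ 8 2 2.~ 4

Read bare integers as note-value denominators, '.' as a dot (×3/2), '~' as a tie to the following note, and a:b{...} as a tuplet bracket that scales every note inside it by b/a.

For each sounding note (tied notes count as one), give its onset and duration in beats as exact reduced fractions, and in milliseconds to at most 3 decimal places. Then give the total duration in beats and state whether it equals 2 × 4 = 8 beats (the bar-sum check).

1) 0.0ms=0b +348.837ms=1b
2) 348.837ms=1b +348.837ms=1b
3) 697.674ms=2b +697.674ms=2b
4) 1395.349ms=4b +1395.349ms=4b
Σ=8b of 8 (172bpm 4/4) — PASS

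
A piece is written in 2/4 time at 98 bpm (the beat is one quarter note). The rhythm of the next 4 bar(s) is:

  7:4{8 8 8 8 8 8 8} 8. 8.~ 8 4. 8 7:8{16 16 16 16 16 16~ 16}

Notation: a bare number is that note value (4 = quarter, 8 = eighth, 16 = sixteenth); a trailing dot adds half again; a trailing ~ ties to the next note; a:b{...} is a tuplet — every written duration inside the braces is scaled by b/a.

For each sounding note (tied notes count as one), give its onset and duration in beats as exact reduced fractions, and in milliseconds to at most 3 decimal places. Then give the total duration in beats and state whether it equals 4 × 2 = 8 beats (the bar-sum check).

1) 0.0ms=0b +174.927ms=2/7b
2) 174.927ms=2/7b +174.927ms=2/7b
3) 349.854ms=4/7b +174.927ms=2/7b
4) 524.781ms=6/7b +174.927ms=2/7b
5) 699.708ms=8/7b +174.927ms=2/7b
6) 874.636ms=10/7b +174.927ms=2/7b
7) 1049.563ms=12/7b +174.927ms=2/7b
8) 1224.49ms=2b +459.184ms=3/4b
9) 1683.673ms=11/4b +765.306ms=5/4b
10) 2448.98ms=4b +918.367ms=3/2b
11) 3367.347ms=11/2b +306.122ms=1/2b
12) 3673.469ms=6b +174.927ms=2/7b
13) 3848.397ms=44/7b +174.927ms=2/7b
14) 4023.324ms=46/7b +174.927ms=2/7b
15) 4198.251ms=48/7b +174.927ms=2/7b
16) 4373.178ms=50/7b +174.927ms=2/7b
17) 4548.105ms=52/7b +349.854ms=4/7b
Σ=8b of 8 (98bpm 2/4) — PASS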